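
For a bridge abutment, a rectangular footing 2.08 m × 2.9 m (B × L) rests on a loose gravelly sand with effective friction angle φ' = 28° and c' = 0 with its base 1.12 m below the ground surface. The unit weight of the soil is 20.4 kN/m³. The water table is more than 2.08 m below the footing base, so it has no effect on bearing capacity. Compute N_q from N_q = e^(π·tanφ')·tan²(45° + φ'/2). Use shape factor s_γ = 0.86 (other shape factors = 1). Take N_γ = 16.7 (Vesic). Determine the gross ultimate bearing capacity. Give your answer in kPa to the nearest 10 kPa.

q_ult ≈ 640 kPa

tan28° = 0.5317, so N_q = e^(π×0.5317)·tan²(59°) = 5.314 × 2.77 = 14.72.
Effective surcharge at the founding depth q = γ·D_f = 20.4 × 1.12 = 22.848 kPa.
q_ult = q·N_q + 0.5·γ·B·N_γ·s_γ
     = 22.848 × 14.72 + 0.5 × 20.4 × 2.08 × 16.7 × 0.86
     = 336.32 + 304.7 = 641.02 kPa.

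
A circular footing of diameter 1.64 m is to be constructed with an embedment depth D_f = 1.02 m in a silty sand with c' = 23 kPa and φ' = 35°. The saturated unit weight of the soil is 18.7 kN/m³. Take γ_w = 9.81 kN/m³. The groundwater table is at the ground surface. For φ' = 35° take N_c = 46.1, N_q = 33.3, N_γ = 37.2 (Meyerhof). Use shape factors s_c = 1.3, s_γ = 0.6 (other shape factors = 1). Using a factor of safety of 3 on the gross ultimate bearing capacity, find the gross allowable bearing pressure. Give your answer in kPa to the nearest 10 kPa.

q_all ≈ 610 kPa

γ' = 18.7 − 9.81 = 8.89 kN/m³ (submerged throughout). q = 8.89 × 1.02 = 9.0678 kPa; the same γ' applies in the ½γBN_γ term.
c·N_c·s_c = 23 × 46.1 × 1.3 = 1378.4 kPa
q·N_q = 9.0678 × 33.3 = 301.96 kPa
0.5·γ·B·N_γ·s_γ = 0.5 × 8.89 × 1.64 × 37.2 × 0.6 = 162.71 kPa
q_ult = 1378.4 + 301.96 + 162.71 = 1843.1 kPa.
q_all = 1843.1 / 3 = 614.35 kPa.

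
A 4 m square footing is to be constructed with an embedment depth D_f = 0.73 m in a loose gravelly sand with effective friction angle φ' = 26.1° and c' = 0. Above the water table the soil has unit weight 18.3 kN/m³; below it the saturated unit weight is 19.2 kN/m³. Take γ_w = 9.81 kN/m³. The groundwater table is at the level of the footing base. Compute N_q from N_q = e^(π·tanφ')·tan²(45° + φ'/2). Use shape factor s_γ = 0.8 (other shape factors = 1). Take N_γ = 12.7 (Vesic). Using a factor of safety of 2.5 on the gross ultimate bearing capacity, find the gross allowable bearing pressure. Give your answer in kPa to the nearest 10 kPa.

q_all ≈ 140 kPa

N_q = e^(π·tan26.1°)·tan²(58.05°) = 11.98.
q = γ·D_f = 18.3 × 0.73 = 13.359 kPa.
For the ½γBN_γ term take γ' = 19.2 − 9.81 = 9.39 kN/m³ (soil below base is submerged).
q·N_q = 13.359 × 11.981 = 160.06 kPa
0.5·γ·B·N_γ·s_γ = 0.5 × 9.39 × 4 × 12.7 × 0.8 = 190.8 kPa
q_ult = 160.06 + 190.8 = 350.87 kPa.
q_all = 350.87 / 2.5 = 140.35 kPa.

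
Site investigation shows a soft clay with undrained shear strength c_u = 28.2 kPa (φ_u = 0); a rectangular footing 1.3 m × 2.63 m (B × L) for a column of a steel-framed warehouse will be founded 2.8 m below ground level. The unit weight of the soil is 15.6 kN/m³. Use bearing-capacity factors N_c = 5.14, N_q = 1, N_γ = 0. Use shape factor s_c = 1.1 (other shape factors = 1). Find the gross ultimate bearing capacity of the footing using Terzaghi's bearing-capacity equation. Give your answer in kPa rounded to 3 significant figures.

q = γ·D_f = 15.6 × 2.8 = 43.68 kPa.
c·N_c·s_c = 28.2 × 5.14 × 1.1 = 159.44 kPa
q·N_q = 43.68 × 1 = 43.68 kPa
q_ult = 159.44 + 43.68 = 203.12 kPa.

q_ult ≈ 203 kPa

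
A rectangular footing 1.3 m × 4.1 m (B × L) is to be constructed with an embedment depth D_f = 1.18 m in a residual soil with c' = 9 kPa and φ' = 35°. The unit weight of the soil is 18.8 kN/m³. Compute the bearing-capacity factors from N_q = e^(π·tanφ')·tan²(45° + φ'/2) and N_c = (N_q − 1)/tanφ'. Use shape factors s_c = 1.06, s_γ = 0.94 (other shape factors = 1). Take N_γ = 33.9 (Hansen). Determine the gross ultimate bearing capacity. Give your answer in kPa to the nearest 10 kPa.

tan35° = 0.7002, so N_q = e^(π×0.7002)·tan²(62.5°) = 9.023 × 3.69 = 33.3.
N_c = (33.3 − 1)/tan35° = 46.12.
Effective surcharge at the founding depth q = γ·D_f = 18.8 × 1.18 = 22.184 kPa.
q_ult = c·N_c·s_c + q·N_q + 0.5·γ·B·N_γ·s_γ
     = 9 × 46.124 × 1.06 + 22.184 × 33.296 + 0.5 × 18.8 × 1.3 × 33.9 × 0.94
     = 440.02 + 738.64 + 389.4 = 1568.1 kPa.

q_ult ≈ 1570 kPa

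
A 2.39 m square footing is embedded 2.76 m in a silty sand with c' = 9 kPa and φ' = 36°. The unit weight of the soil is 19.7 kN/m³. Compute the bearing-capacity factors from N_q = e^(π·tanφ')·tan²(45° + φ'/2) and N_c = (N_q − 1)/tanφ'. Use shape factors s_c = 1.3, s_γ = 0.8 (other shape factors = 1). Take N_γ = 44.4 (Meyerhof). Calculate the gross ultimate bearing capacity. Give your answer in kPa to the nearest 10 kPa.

q_ult ≈ 3480 kPa

tan36° = 0.7265, so N_q = e^(π×0.7265)·tan²(63°) = 9.801 × 3.852 = 37.75.
N_c = (37.75 − 1)/tan36° = 50.59.
Overburden at base level: q = 19.7 × 2.76 = 54.372 kPa.
Cohesion term c·N_c·s_c = 9 × 50.585 × 1.3 = 591.85 kPa; surcharge term q·N_q = 54.372 × 37.752 = 2052.7 kPa; self-weight term 0.5·γ·B·N_γ·s_γ = 0.5 × 19.7 × 2.39 × 44.4 × 0.8 = 836.19 kPa.
q_ult = 591.85 + 2052.7 + 836.19 = 3480.7 kPa.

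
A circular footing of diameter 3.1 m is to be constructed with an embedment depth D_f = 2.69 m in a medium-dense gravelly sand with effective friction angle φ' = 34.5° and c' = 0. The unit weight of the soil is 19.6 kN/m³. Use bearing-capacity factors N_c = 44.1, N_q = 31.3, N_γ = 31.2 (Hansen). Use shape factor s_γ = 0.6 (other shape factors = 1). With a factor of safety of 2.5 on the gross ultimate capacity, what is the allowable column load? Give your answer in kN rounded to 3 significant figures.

P_all ≈ 6700 kN

q = γ·D_f = 19.6 × 2.69 = 52.724 kPa.
q·N_q = 52.724 × 31.3 = 1650.3 kPa
0.5·γ·B·N_γ·s_γ = 0.5 × 19.6 × 3.1 × 31.2 × 0.6 = 568.71 kPa
q_ult = 1650.3 + 568.71 = 2219 kPa.
Gross allowable pressure q_all = 2219 / 2.5 = 887.59 kPa.
Footing area = 7.5477 m², so allowable column load = 887.59 × 7.5477 = 6699.3 kN.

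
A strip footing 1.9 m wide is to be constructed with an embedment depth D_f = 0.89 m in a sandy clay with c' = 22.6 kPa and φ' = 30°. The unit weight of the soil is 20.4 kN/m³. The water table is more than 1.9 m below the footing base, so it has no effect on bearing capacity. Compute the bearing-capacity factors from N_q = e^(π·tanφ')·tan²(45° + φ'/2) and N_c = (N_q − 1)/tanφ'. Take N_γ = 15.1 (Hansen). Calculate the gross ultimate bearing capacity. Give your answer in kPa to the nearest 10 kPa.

q_ult ≈ 1310 kPa

tan30° = 0.5774, so N_q = e^(π×0.5774)·tan²(60°) = 6.134 × 3.0 = 18.4.
N_c = (18.4 − 1)/tan30° = 30.14.
q = γ·D_f = 20.4 × 0.89 = 18.156 kPa.
c·N_c = 22.6 × 30.14 = 681.16 kPa
q·N_q = 18.156 × 18.401 = 334.09 kPa
0.5·γ·B·N_γ = 0.5 × 20.4 × 1.9 × 15.1 = 292.64 kPa
q_ult = 681.16 + 334.09 + 292.64 = 1307.9 kPa.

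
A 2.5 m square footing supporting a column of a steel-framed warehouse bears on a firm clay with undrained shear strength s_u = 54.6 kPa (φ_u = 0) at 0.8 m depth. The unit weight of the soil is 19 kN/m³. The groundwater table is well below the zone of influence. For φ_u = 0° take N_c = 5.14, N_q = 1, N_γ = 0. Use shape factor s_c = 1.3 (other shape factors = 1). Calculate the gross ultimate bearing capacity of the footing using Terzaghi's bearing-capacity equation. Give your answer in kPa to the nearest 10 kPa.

q_ult ≈ 380 kPa

q = γ·D_f = 19 × 0.8 = 15.2 kPa.
c·N_c·s_c = 54.6 × 5.14 × 1.3 = 364.84 kPa
q·N_q = 15.2 × 1 = 15.2 kPa
q_ult = 364.84 + 15.2 = 380.04 kPa.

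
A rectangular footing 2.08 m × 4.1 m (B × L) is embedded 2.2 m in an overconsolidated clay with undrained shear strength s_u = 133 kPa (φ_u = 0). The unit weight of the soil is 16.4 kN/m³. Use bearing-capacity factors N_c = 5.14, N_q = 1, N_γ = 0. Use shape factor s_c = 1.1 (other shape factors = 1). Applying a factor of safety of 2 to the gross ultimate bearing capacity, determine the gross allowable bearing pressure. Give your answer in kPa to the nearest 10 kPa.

q_all ≈ 390 kPa

q = γ·D_f = 16.4 × 2.2 = 36.08 kPa.
c·N_c·s_c = 133 × 5.14 × 1.1 = 751.98 kPa
q·N_q = 36.08 × 1 = 36.08 kPa
q_ult = 751.98 + 36.08 = 788.06 kPa.
q_all = q_ult / FS = 788.06 / 2 = 394.03 kPa.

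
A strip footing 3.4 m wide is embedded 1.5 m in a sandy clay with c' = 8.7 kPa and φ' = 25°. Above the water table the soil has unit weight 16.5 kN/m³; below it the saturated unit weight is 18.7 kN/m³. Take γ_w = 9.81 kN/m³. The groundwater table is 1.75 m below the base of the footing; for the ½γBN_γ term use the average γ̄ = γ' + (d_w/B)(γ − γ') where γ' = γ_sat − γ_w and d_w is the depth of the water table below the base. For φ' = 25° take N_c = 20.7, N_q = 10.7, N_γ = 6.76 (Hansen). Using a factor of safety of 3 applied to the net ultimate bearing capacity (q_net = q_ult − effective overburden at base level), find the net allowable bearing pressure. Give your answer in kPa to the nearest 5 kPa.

q_all(net) ≈ 190 kPa

Overburden at base level: q = 16.5 × 1.5 = 24.75 kPa.
The water table is 1.75 m below the base (< B = 3.4 m), so the ½γBN_γ term uses γ̄ = γ' + (d_w/B)(γ − γ') = 8.89 + (1.75/3.4)(16.5 − 8.89) = 12.807 kN/m³.
Cohesion term c·N_c = 8.7 × 20.7 = 180.09 kPa; surcharge term q·N_q = 24.75 × 10.7 = 264.82 kPa; self-weight term 0.5·γ·B·N_γ = 0.5 × 12.807 × 3.4 × 6.76 = 147.18 kPa.
q_ult = 180.09 + 264.82 + 147.18 = 592.09 kPa.
Net ultimate: q_net = 592.09 − 24.75 = 567.34 kPa.
q_all(net) = 567.34 / 3 = 189.11 kPa.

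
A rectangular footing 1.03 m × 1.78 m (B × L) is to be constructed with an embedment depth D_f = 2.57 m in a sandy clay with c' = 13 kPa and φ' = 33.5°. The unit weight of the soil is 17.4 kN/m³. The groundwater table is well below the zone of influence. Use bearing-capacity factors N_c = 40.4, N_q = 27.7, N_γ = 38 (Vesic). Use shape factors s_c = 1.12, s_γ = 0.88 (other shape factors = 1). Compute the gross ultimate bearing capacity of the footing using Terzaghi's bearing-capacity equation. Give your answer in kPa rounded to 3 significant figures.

Overburden at base level: q = 17.4 × 2.57 = 44.718 kPa.
Cohesion term c·N_c·s_c = 13 × 40.4 × 1.12 = 588.22 kPa; surcharge term q·N_q = 44.718 × 27.7 = 1238.7 kPa; self-weight term 0.5·γ·B·N_γ·s_γ = 0.5 × 17.4 × 1.03 × 38 × 0.88 = 299.66 kPa.
q_ult = 588.22 + 1238.7 + 299.66 = 2126.6 kPa.

q_ult ≈ 2130 kPa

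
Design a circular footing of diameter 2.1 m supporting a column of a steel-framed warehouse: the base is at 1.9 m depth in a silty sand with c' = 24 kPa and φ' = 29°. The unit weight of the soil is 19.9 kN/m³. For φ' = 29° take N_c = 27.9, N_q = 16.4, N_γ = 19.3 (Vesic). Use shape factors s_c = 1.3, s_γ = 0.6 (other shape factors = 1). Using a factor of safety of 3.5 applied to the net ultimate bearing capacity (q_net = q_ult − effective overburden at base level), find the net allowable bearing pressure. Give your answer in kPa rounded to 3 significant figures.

Overburden at base level: q = 19.9 × 1.9 = 37.81 kPa.
Cohesion term c·N_c·s_c = 24 × 27.9 × 1.3 = 870.48 kPa; surcharge term q·N_q = 37.81 × 16.4 = 620.08 kPa; self-weight term 0.5·γ·B·N_γ·s_γ = 0.5 × 19.9 × 2.1 × 19.3 × 0.6 = 241.96 kPa.
q_ult = 870.48 + 620.08 + 241.96 = 1732.5 kPa.
Net ultimate: q_net = 1732.5 − 37.81 = 1694.7 kPa.
q_all(net) = 1694.7 / 3.5 = 484.21 kPa.

q_all(net) ≈ 484 kPa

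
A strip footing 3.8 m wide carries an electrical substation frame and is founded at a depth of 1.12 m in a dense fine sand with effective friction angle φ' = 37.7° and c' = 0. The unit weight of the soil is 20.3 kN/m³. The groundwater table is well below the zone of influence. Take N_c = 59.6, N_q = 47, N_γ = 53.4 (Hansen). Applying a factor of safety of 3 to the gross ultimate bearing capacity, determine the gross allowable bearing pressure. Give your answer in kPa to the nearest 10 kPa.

q_all ≈ 1040 kPa

Effective surcharge at the founding depth q = γ·D_f = 20.3 × 1.12 = 22.736 kPa.
q_ult = q·N_q + 0.5·γ·B·N_γ
     = 22.736 × 47 + 0.5 × 20.3 × 3.8 × 53.4
     = 1068.6 + 2059.6 = 3128.2 kPa.
q_all = q_ult / FS = 3128.2 / 3 = 1042.7 kPa.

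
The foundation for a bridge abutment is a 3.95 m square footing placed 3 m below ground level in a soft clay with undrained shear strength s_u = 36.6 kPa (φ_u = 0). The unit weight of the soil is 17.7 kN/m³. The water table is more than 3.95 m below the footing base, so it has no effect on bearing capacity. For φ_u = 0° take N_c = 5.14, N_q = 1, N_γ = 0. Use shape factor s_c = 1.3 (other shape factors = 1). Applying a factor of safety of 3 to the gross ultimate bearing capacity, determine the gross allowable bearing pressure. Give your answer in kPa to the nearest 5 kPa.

Effective surcharge at the founding depth q = γ·D_f = 17.7 × 3 = 53.1 kPa.
q_ult = c·N_c·s_c + q·N_q
     = 36.6 × 5.14 × 1.3 + 53.1 × 1
     = 244.56 + 53.1 = 297.66 kPa.
q_all = q_ult / FS = 297.66 / 3 = 99.22 kPa.

q_all ≈ 100 kPa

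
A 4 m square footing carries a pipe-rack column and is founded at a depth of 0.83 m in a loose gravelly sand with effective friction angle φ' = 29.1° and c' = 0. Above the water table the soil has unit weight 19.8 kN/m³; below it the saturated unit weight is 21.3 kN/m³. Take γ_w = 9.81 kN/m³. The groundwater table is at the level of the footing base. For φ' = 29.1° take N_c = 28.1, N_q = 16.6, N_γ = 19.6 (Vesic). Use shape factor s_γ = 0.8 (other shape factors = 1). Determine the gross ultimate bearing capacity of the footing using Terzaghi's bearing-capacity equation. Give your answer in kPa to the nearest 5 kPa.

q = γ·D_f = 19.8 × 0.83 = 16.434 kPa.
For the ½γBN_γ term take γ' = 21.3 − 9.81 = 11.49 kN/m³ (soil below base is submerged).
q·N_q = 16.434 × 16.6 = 272.8 kPa
0.5·γ·B·N_γ·s_γ = 0.5 × 11.49 × 4 × 19.6 × 0.8 = 360.33 kPa
q_ult = 272.8 + 360.33 = 633.13 kPa.

q_ult ≈ 635 kPa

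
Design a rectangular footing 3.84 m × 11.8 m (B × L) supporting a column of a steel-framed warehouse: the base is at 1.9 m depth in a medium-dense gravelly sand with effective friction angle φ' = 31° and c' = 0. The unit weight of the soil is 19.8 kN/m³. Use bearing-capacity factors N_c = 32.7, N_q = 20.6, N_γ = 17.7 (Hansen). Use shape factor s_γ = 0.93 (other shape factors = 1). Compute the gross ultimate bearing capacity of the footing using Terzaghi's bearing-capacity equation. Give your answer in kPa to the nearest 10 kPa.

Effective surcharge at the founding depth q = γ·D_f = 19.8 × 1.9 = 37.62 kPa.
q_ult = q·N_q + 0.5·γ·B·N_γ·s_γ
     = 37.62 × 20.6 + 0.5 × 19.8 × 3.84 × 17.7 × 0.93
     = 774.97 + 625.78 = 1400.8 kPa.

q_ult ≈ 1400 kPa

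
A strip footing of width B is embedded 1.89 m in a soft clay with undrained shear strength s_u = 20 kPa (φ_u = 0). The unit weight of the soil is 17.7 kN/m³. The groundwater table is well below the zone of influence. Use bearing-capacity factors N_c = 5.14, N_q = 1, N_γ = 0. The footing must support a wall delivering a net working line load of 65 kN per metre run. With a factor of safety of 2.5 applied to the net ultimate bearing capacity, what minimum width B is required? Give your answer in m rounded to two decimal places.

B = 1.58 m

q = γ·D_f = 17.7 × 1.89 = 33.453 kPa.
c·N_c = 20 × 5.14 = 102.8 kPa
q·N_q = 33.453 × 1 = 33.453 kPa
q_ult = 102.8 + 33.453 = 136.25 kPa.
For φ = 0 the ½γBN_γ term vanishes, so q_ult is independent of B. q_net = 136.25 − 33.453 = 102.8 kPa; q_all(net) = 102.8/2.5 = 41.12 kPa.
Required width B = w / q_all(net) = 65 / 41.12 = 1.581 m.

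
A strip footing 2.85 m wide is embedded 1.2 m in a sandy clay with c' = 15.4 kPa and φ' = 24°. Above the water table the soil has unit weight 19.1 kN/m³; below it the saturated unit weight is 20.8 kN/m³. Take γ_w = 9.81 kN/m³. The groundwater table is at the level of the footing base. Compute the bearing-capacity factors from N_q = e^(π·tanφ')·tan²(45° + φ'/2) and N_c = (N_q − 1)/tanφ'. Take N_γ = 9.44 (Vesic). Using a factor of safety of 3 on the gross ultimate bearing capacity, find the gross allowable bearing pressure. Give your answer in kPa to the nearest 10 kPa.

N_q = e^(π·tan24°)·tan²(57°) = 9.6; N_c = (N_q − 1)/tanφ' = 19.32.
q = γ·D_f = 19.1 × 1.2 = 22.92 kPa.
For the ½γBN_γ term take γ' = 20.8 − 9.81 = 10.99 kN/m³ (soil below base is submerged).
c·N_c = 15.4 × 19.324 = 297.58 kPa
q·N_q = 22.92 × 9.6034 = 220.11 kPa
0.5·γ·B·N_γ = 0.5 × 10.99 × 2.85 × 9.44 = 147.84 kPa
q_ult = 297.58 + 220.11 + 147.84 = 665.53 kPa.
q_all = 665.53 / 3 = 221.84 kPa.

q_all ≈ 220 kPa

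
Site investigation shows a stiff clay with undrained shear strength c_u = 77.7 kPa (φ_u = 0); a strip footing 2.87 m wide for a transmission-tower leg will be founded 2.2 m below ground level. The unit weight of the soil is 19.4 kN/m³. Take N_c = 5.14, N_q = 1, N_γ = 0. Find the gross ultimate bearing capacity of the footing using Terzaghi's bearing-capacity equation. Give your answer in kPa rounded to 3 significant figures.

Effective surcharge at the founding depth q = γ·D_f = 19.4 × 2.2 = 42.68 kPa.
q_ult = c·N_c + q·N_q
     = 77.7 × 5.14 + 42.68 × 1
     = 399.38 + 42.68 = 442.06 kPa.

q_ult ≈ 442 kPa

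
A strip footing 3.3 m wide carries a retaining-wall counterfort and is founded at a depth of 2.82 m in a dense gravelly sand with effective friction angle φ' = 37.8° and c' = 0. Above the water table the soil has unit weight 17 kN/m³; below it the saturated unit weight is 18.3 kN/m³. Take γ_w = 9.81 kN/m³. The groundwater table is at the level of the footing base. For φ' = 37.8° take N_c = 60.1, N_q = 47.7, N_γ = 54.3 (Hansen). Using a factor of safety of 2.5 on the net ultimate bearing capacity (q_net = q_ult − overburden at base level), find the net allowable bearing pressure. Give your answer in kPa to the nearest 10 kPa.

q = γ·D_f = 17 × 2.82 = 47.94 kPa.
For the ½γBN_γ term take γ' = 18.3 − 9.81 = 8.49 kN/m³ (soil below base is submerged).
q·N_q = 47.94 × 47.7 = 2286.7 kPa
0.5·γ·B·N_γ = 0.5 × 8.49 × 3.3 × 54.3 = 760.66 kPa
q_ult = 2286.7 + 760.66 = 3047.4 kPa.
q_net = 3047.4 − 47.94 = 2999.5 kPa.
q_all(net) = 2999.5 / 2.5 = 1199.8 kPa.

q_all(net) ≈ 1200 kPa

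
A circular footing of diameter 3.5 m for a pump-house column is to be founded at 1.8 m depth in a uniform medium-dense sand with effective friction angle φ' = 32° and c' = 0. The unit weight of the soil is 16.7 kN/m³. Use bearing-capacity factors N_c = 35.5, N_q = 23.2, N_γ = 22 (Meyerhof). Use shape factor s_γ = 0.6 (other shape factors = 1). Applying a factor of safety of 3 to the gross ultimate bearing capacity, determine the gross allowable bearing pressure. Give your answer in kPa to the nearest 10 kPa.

q = γ·D_f = 16.7 × 1.8 = 30.06 kPa.
q·N_q = 30.06 × 23.2 = 697.39 kPa
0.5·γ·B·N_γ·s_γ = 0.5 × 16.7 × 3.5 × 22 × 0.6 = 385.77 kPa
q_ult = 697.39 + 385.77 = 1083.2 kPa.
q_all = q_ult / FS = 1083.2 / 3 = 361.05 kPa.

q_all ≈ 360 kPa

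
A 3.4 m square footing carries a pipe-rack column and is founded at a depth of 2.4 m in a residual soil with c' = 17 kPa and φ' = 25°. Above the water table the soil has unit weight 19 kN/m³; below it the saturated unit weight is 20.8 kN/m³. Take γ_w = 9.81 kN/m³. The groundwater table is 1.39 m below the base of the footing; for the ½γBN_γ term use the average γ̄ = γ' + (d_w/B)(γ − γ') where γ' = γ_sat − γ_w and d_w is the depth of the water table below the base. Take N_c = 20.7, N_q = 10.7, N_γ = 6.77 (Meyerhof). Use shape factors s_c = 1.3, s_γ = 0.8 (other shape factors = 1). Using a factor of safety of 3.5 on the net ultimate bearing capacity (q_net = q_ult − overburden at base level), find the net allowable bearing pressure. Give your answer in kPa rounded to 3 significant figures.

q_all(net) ≈ 295 kPa

Overburden at base level: q = 19 × 2.4 = 45.6 kPa.
The water table is 1.39 m below the base (< B = 3.4 m), so the ½γBN_γ term uses γ̄ = γ' + (d_w/B)(γ − γ') = 10.99 + (1.39/3.4)(19 − 10.99) = 14.265 kN/m³.
Cohesion term c·N_c·s_c = 17 × 20.7 × 1.3 = 457.47 kPa; surcharge term q·N_q = 45.6 × 10.7 = 487.92 kPa; self-weight term 0.5·γ·B·N_γ·s_γ = 0.5 × 14.265 × 3.4 × 6.77 × 0.8 = 131.34 kPa.
q_ult = 457.47 + 487.92 + 131.34 = 1076.7 kPa.
q_net = 1076.7 − 45.6 = 1031.1 kPa.
q_all(net) = 1031.1 / 3.5 = 294.61 kPa.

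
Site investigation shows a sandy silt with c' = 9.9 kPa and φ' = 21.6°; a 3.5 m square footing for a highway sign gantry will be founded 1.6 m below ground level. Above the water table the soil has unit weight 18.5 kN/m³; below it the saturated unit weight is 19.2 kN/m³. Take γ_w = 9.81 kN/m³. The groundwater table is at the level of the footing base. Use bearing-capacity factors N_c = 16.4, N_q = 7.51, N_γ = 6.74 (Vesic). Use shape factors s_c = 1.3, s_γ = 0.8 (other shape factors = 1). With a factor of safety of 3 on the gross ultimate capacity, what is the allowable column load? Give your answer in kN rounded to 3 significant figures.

Overburden at base level: q = 18.5 × 1.6 = 29.6 kPa.
Below the base the soil is submerged, so the ½γBN_γ term uses γ' = 19.2 − 9.81 = 9.39 kN/m³.
Cohesion term c·N_c·s_c = 9.9 × 16.4 × 1.3 = 211.07 kPa; surcharge term q·N_q = 29.6 × 7.51 = 222.3 kPa; self-weight term 0.5·γ·B·N_γ·s_γ = 0.5 × 9.39 × 3.5 × 6.74 × 0.8 = 88.604 kPa.
q_ult = 211.07 + 222.3 + 88.604 = 521.97 kPa.
Gross allowable pressure q_all = 521.97 / 3 = 173.99 kPa.
Footing area = 12.25 m², so allowable column load = 173.99 × 12.25 = 2131.4 kN.

P_all ≈ 2130 kN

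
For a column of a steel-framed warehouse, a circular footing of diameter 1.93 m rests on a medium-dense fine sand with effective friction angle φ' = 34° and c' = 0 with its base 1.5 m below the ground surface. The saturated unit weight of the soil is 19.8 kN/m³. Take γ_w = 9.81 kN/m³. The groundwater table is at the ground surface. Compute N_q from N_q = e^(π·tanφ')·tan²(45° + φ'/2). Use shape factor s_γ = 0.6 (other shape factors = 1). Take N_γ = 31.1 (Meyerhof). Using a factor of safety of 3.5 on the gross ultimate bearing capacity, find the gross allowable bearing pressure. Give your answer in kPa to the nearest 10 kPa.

N_q = e^(π·tan34°)·tan²(62°) = 29.44.
Water table at ground surface, so effective unit weight γ' = 19.8 − 9.81 = 9.99 kN/m³ is used throughout; overburden q = 9.99 × 1.5 = 14.985 kPa; the same γ' applies in the ½γBN_γ term.
Surcharge term q·N_q = 14.985 × 29.44 = 441.16 kPa; self-weight term 0.5·γ·B·N_γ·s_γ = 0.5 × 9.99 × 1.93 × 31.1 × 0.6 = 179.89 kPa.
q_ult = 441.16 + 179.89 = 621.04 kPa.
q_all = 621.04 / 3.5 = 177.44 kPa.

q_all ≈ 180 kPa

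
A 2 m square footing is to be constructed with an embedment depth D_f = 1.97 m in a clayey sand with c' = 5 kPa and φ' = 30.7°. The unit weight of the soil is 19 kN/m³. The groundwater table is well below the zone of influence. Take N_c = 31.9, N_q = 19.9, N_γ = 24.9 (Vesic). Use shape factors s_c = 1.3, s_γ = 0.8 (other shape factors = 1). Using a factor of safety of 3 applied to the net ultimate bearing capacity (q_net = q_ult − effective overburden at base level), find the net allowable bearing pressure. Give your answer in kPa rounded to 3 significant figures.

q = γ·D_f = 19 × 1.97 = 37.43 kPa.
c·N_c·s_c = 5 × 31.9 × 1.3 = 207.35 kPa
q·N_q = 37.43 × 19.9 = 744.86 kPa
0.5·γ·B·N_γ·s_γ = 0.5 × 19 × 2 × 24.9 × 0.8 = 378.48 kPa
q_ult = 207.35 + 744.86 + 378.48 = 1330.7 kPa.
Net ultimate: q_net = 1330.7 − 37.43 = 1293.3 kPa.
q_all(net) = 1293.3 / 3 = 431.09 kPa.

q_all(net) ≈ 431 kPa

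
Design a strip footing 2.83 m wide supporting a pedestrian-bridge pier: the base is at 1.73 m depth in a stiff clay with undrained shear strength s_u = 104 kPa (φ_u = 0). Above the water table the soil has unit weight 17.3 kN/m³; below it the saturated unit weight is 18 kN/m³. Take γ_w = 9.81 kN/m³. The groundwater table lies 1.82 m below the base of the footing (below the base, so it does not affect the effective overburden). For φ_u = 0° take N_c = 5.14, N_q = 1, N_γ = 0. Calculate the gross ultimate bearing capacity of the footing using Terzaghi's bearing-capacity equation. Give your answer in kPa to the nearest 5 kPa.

q_ult ≈ 565 kPa

Effective surcharge at the founding depth q = γ·D_f = 17.3 × 1.73 = 29.929 kPa.
q_ult = c·N_c + q·N_q
     = 104 × 5.14 + 29.929 × 1
     = 534.56 + 29.929 = 564.49 kPa.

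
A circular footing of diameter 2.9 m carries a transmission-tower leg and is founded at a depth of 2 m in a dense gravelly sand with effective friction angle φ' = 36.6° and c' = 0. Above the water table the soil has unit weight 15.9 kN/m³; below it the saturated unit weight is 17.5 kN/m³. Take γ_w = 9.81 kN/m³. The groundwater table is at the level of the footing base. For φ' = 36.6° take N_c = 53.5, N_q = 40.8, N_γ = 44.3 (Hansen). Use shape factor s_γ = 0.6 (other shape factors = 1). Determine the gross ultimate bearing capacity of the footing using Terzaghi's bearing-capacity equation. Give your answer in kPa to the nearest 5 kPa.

Effective surcharge at the founding depth q = γ·D_f = 15.9 × 2 = 31.8 kPa.
The water table coincides with the base, so in the self-weight term γ → γ' = 7.69 kN/m³.
q_ult = q·N_q + 0.5·γ·B·N_γ·s_γ
     = 31.8 × 40.8 + 0.5 × 7.69 × 2.9 × 44.3 × 0.6
     = 1297.4 + 296.38 = 1593.8 kPa.

q_ult ≈ 1595 kPa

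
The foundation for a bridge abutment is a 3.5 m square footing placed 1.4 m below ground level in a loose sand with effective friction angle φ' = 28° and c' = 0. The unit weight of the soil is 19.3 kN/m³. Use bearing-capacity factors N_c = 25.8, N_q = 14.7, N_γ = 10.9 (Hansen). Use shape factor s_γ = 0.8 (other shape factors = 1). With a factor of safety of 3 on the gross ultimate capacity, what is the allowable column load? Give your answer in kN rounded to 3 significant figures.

q = γ·D_f = 19.3 × 1.4 = 27.02 kPa.
q·N_q = 27.02 × 14.7 = 397.19 kPa
0.5·γ·B·N_γ·s_γ = 0.5 × 19.3 × 3.5 × 10.9 × 0.8 = 294.52 kPa
q_ult = 397.19 + 294.52 = 691.71 kPa.
Gross allowable pressure q_all = 691.71 / 3 = 230.57 kPa.
Footing area = 12.25 m², so allowable column load = 230.57 × 12.25 = 2824.5 kN.

P_all ≈ 2820 kN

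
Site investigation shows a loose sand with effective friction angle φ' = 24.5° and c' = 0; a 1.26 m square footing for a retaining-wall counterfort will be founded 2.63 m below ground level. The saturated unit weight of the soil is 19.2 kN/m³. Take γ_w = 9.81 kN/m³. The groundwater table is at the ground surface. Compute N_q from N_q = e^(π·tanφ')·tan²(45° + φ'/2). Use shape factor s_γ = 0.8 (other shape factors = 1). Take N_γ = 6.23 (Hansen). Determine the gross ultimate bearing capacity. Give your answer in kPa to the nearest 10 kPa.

q_ult ≈ 280 kPa

tan24.5° = 0.4557, so N_q = e^(π×0.4557)·tan²(57.25°) = 4.186 × 2.417 = 10.12.
With the water table at the surface the whole profile is submerged: γ' = 19.2 − 9.81 = 9.39 kN/m³, so q = γ'·D_f = 24.696 kPa; the same γ' applies in the ½γBN_γ term.
q_ult = q·N_q + 0.5·γ·B·N_γ·s_γ
     = 24.696 × 10.117 + 0.5 × 9.39 × 1.26 × 6.23 × 0.8
     = 249.85 + 29.484 = 279.34 kPa.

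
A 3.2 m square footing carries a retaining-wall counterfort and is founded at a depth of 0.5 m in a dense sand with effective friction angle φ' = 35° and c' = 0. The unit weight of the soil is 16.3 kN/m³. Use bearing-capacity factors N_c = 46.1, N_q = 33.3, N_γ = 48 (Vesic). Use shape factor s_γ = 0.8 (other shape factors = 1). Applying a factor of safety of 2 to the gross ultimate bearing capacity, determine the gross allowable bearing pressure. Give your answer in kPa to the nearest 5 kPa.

q = γ·D_f = 16.3 × 0.5 = 8.15 kPa.
q·N_q = 8.15 × 33.3 = 271.39 kPa
0.5·γ·B·N_γ·s_γ = 0.5 × 16.3 × 3.2 × 48 × 0.8 = 1001.5 kPa
q_ult = 271.39 + 1001.5 = 1272.9 kPa.
q_all = q_ult / FS = 1272.9 / 2 = 636.43 kPa.

q_all ≈ 635 kPa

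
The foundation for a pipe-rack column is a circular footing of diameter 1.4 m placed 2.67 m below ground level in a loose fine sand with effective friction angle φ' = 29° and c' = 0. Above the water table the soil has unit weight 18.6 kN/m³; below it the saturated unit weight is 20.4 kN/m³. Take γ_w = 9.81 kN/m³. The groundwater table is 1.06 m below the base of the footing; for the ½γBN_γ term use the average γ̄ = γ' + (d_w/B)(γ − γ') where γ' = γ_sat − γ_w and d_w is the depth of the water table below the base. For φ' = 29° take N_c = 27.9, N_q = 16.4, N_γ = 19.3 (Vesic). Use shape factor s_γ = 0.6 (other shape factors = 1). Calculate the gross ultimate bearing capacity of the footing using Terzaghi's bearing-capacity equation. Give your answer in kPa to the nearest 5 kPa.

q_ult ≈ 950 kPa

q = γ·D_f = 18.6 × 2.67 = 49.662 kPa.
γ' = 10.59 kN/m³; averaging over the depth B below the base, γ̄ = γ' + (d_w/B)(γ − γ') = 16.655 kN/m³.
q·N_q = 49.662 × 16.4 = 814.46 kPa
0.5·γ·B·N_γ·s_γ = 0.5 × 16.655 × 1.4 × 19.3 × 0.6 = 135 kPa
q_ult = 814.46 + 135 = 949.46 kPa.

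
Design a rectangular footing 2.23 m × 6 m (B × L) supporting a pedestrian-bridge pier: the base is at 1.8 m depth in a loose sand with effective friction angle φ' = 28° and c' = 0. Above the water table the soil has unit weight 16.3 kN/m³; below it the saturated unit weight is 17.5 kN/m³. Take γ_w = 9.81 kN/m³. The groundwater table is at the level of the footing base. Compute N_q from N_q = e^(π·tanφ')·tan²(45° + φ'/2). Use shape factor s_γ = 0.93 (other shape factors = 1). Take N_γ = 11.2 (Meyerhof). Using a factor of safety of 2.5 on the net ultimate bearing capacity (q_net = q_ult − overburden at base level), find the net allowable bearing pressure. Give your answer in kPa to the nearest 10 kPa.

q_all(net) ≈ 200 kPa

N_q = e^(π·tan28°)·tan²(59°) = 14.72.
q = γ·D_f = 16.3 × 1.8 = 29.34 kPa.
For the ½γBN_γ term take γ' = 17.5 − 9.81 = 7.69 kN/m³ (soil below base is submerged).
q·N_q = 29.34 × 14.72 = 431.88 kPa
0.5·γ·B·N_γ·s_γ = 0.5 × 7.69 × 2.23 × 11.2 × 0.93 = 89.31 kPa
q_ult = 431.88 + 89.31 = 521.19 kPa.
q_net = 521.19 − 29.34 = 491.85 kPa.
q_all(net) = 491.85 / 2.5 = 196.74 kPa.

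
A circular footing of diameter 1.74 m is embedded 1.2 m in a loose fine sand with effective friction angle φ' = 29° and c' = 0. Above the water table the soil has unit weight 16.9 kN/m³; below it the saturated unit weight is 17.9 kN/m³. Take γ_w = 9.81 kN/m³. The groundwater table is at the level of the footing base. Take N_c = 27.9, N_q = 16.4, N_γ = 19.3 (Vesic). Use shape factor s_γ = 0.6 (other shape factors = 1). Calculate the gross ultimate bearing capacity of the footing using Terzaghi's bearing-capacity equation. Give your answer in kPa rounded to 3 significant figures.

q_ult ≈ 414 kPa

Effective surcharge at the founding depth q = γ·D_f = 16.9 × 1.2 = 20.28 kPa.
The water table coincides with the base, so in the self-weight term γ → γ' = 8.09 kN/m³.
q_ult = q·N_q + 0.5·γ·B·N_γ·s_γ
     = 20.28 × 16.4 + 0.5 × 8.09 × 1.74 × 19.3 × 0.6
     = 332.59 + 81.504 = 414.1 kPa.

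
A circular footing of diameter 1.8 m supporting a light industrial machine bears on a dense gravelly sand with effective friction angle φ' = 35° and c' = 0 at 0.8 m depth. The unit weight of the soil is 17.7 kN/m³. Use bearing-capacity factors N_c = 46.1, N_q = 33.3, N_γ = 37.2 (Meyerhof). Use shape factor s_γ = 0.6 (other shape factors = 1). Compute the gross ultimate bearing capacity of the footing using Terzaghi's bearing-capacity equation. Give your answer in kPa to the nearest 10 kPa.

q_ult ≈ 830 kPa

q = γ·D_f = 17.7 × 0.8 = 14.16 kPa.
q·N_q = 14.16 × 33.3 = 471.53 kPa
0.5·γ·B·N_γ·s_γ = 0.5 × 17.7 × 1.8 × 37.2 × 0.6 = 355.56 kPa
q_ult = 471.53 + 355.56 = 827.09 kPa.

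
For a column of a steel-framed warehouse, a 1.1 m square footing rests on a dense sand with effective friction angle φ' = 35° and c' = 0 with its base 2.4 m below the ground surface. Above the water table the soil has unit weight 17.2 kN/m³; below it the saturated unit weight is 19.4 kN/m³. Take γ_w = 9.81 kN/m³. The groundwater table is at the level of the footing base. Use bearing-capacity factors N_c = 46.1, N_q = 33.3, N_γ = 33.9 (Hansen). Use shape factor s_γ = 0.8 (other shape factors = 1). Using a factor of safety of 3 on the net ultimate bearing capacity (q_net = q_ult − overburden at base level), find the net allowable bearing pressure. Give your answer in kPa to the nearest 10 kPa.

q_all(net) ≈ 490 kPa

Overburden at base level: q = 17.2 × 2.4 = 41.28 kPa.
Below the base the soil is submerged, so the ½γBN_γ term uses γ' = 19.4 − 9.81 = 9.59 kN/m³.
Surcharge term q·N_q = 41.28 × 33.3 = 1374.6 kPa; self-weight term 0.5·γ·B·N_γ·s_γ = 0.5 × 9.59 × 1.1 × 33.9 × 0.8 = 143.04 kPa.
q_ult = 1374.6 + 143.04 = 1517.7 kPa.
q_net = 1517.7 − 41.28 = 1476.4 kPa.
q_all(net) = 1476.4 / 3 = 492.13 kPa.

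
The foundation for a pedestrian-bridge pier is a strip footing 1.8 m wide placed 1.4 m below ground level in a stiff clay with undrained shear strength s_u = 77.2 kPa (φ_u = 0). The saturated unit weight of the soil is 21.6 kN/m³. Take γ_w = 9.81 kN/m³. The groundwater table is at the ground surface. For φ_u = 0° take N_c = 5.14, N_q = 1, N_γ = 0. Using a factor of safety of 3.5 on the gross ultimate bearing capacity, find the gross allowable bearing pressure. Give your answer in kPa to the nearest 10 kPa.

With the water table at the surface the whole profile is submerged: γ' = 21.6 − 9.81 = 11.79 kN/m³, so q = γ'·D_f = 16.506 kPa.
q_ult = c·N_c + q·N_q
     = 77.2 × 5.14 + 16.506 × 1
     = 396.81 + 16.506 = 413.31 kPa.
q_all = 413.31 / 3.5 = 118.09 kPa.

q_all ≈ 120 kPa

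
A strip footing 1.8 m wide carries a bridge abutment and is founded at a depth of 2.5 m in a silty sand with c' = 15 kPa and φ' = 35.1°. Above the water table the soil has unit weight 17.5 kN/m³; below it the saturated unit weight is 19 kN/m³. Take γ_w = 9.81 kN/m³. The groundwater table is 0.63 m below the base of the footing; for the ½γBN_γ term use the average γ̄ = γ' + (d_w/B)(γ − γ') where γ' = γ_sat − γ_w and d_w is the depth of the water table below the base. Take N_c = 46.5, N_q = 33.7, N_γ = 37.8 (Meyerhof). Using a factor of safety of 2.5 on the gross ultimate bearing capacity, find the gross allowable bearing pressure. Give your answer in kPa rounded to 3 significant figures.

Overburden at base level: q = 17.5 × 2.5 = 43.75 kPa.
The water table is 0.63 m below the base (< B = 1.8 m), so the ½γBN_γ term uses γ̄ = γ' + (d_w/B)(γ − γ') = 9.19 + (0.63/1.8)(17.5 − 9.19) = 12.098 kN/m³.
Cohesion term c·N_c = 15 × 46.5 = 697.5 kPa; surcharge term q·N_q = 43.75 × 33.7 = 1474.4 kPa; self-weight term 0.5·γ·B·N_γ = 0.5 × 12.098 × 1.8 × 37.8 = 411.59 kPa.
q_ult = 697.5 + 1474.4 + 411.59 = 2583.5 kPa.
q_all = 2583.5 / 2.5 = 1033.4 kPa.

q_all ≈ 1030 kPa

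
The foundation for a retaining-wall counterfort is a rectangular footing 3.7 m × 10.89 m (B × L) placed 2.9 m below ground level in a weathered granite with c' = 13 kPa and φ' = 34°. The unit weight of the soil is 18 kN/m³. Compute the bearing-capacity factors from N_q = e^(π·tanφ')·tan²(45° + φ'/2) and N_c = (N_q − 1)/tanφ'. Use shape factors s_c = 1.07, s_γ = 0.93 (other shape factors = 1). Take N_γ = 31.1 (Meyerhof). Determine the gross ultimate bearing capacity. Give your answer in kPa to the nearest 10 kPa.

tan34° = 0.6745, so N_q = e^(π×0.6745)·tan²(62°) = 8.323 × 3.537 = 29.44.
N_c = (29.44 − 1)/tan34° = 42.16.
q = γ·D_f = 18 × 2.9 = 52.2 kPa.
c·N_c·s_c = 13 × 42.164 × 1.07 = 586.5 kPa
q·N_q = 52.2 × 29.44 = 1536.8 kPa
0.5·γ·B·N_γ·s_γ = 0.5 × 18 × 3.7 × 31.1 × 0.93 = 963.14 kPa
q_ult = 586.5 + 1536.8 + 963.14 = 3086.4 kPa.

q_ult ≈ 3090 kPa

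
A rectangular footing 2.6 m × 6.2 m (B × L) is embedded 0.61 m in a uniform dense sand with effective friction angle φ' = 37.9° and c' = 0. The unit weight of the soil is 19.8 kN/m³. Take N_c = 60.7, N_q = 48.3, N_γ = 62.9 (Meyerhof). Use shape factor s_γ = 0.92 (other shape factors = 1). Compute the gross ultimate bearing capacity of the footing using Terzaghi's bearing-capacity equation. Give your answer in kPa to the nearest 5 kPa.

Effective surcharge at the founding depth q = γ·D_f = 19.8 × 0.61 = 12.078 kPa.
q_ult = q·N_q + 0.5·γ·B·N_γ·s_γ
     = 12.078 × 48.3 + 0.5 × 19.8 × 2.6 × 62.9 × 0.92
     = 583.37 + 1489.5 = 2072.9 kPa.

q_ult ≈ 2075 kPa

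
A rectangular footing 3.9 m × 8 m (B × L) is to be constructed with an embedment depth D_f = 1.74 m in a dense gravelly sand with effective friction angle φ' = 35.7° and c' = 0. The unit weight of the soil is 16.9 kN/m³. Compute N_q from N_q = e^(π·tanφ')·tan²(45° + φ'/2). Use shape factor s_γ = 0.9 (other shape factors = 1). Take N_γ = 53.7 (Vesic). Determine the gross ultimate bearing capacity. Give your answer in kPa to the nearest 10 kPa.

q_ult ≈ 2660 kPa

tan35.7° = 0.7186, so N_q = e^(π×0.7186)·tan²(62.85°) = 9.559 × 3.802 = 36.35.
Overburden at base level: q = 16.9 × 1.74 = 29.406 kPa.
Surcharge term q·N_q = 29.406 × 36.346 = 1068.8 kPa; self-weight term 0.5·γ·B·N_γ·s_γ = 0.5 × 16.9 × 3.9 × 53.7 × 0.9 = 1592.7 kPa.
q_ult = 1068.8 + 1592.7 = 2661.5 kPa.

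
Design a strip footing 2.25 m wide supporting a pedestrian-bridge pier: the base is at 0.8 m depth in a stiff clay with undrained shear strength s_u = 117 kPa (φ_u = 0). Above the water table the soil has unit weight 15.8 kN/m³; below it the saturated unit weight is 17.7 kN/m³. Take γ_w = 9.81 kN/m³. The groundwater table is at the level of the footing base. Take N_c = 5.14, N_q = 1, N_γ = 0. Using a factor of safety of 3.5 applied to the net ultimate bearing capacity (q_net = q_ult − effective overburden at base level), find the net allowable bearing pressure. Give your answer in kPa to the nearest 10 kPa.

q_all(net) ≈ 170 kPa

Overburden at base level: q = 15.8 × 0.8 = 12.64 kPa.
Cohesion term c·N_c = 117 × 5.14 = 601.38 kPa; surcharge term q·N_q = 12.64 × 1 = 12.64 kPa.
q_ult = 601.38 + 12.64 = 614.02 kPa.
Net ultimate: q_net = 614.02 − 12.64 = 601.38 kPa.
q_all(net) = 601.38 / 3.5 = 171.82 kPa.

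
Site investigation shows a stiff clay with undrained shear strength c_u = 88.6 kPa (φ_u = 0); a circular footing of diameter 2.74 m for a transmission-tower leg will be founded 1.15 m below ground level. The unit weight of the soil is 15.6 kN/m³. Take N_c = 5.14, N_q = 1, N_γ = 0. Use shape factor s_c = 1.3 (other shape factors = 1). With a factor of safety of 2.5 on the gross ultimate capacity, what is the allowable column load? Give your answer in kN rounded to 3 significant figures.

q = γ·D_f = 15.6 × 1.15 = 17.94 kPa.
c·N_c·s_c = 88.6 × 5.14 × 1.3 = 592.03 kPa
q·N_q = 17.94 × 1 = 17.94 kPa
q_ult = 592.03 + 17.94 = 609.97 kPa.
Gross allowable pressure q_all = 609.97 / 2.5 = 243.99 kPa.
Footing area = 5.8965 m², so allowable column load = 243.99 × 5.8965 = 1438.7 kN.

P_all ≈ 1440 kN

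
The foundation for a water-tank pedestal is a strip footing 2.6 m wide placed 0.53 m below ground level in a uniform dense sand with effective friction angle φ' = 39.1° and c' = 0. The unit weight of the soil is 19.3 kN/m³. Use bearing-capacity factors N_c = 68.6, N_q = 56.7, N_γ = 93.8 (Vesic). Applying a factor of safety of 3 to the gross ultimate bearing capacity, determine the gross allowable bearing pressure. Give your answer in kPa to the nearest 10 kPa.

Overburden at base level: q = 19.3 × 0.53 = 10.229 kPa.
Surcharge term q·N_q = 10.229 × 56.7 = 579.98 kPa; self-weight term 0.5·γ·B·N_γ = 0.5 × 19.3 × 2.6 × 93.8 = 2353.4 kPa.
q_ult = 579.98 + 2353.4 = 2933.4 kPa.
q_all = q_ult / FS = 2933.4 / 3 = 977.81 kPa.

q_all ≈ 980 kPa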